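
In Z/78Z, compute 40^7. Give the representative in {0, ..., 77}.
40

Use repeated squaring. Binary(7) = 111. Walk through the bits of the exponent 7 left-to-right: at each bit after the leading one, square the running value, then multiply by 40 if the bit is 1 (always reducing mod 78):
  bit 1 = 1 (leading): start with 40.
  bit 2 = 1: square 40^2 = 1600 ≡ 40; bit is 1, so multiply 40·40 = 1600 ≡ 40 (mod 78).
  bit 3 = 1: square 40^2 = 1600 ≡ 40; bit is 1, so multiply 40·40 = 1600 ≡ 40 (mod 78).
Final value: 40^7 ≡ 40 (mod 78).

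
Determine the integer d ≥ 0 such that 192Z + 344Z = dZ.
In the PID Z, (a, b) is generated by gcd(a, b). Compute gcd(344, 192) with the extended Euclidean algorithm, tracking rows (r, s, t) with s·344 + t·192 = r:
  row A: (344, 1, 0)   [1·344 + 0·192 = 344]
  row B: (192, 0, 1)   [0·344 + 1·192 = 192]
  344 = 1·192 + 152   → row C = row A − 1·row B = (152, 1, −1)   [check: 1·344 − 1·192 = 152]
  192 = 1·152 + 40   → row D = row B − 1·row C = (40, −1, 2)   [check: −1·344 + 2·192 = 40]
  152 = 3·40 + 32   → row E = row C − 3·row D = (32, 4, −7)   [check: 4·344 − 7·192 = 32]
  40 = 1·32 + 8   → row F = row D − 1·row E = (8, −5, 9)   [check: −5·344 + 9·192 = 8]
  32 = 4·8 + 0   → remainder 0, stop. gcd = 8 (last nonzero row F).
So gcd(192, 344) = 8, with Bézout identity −5·344 + 9·192 = 8. Containment (⊇): the Bézout identity exhibits 8 as an element of (192, 344), giving (8) ⊆ (192, 344). Containment (⊆): since 8 | 192 and 8 | 344 (192 = 8·24, 344 = 8·43), every Z-linear combination of 192 and 344 is divisible by 8, so (192, 344) ⊆ (8). Therefore (192, 344) = (8), d = 8.

Final answer: (192, 344) = (8); d = 8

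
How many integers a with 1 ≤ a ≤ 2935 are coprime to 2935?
The number of a ∈ {1, ..., 2935} with gcd(a, 2935) = 1 is by definition Euler's totient φ(2935). φ is multiplicative, with φ(p^e) = p^e − p^(e−1). Factorise 2935 = 5 · 587. Then
  φ(2935) = (5 − 1) · (587 − 1) = 4 · 586 = 2344.
So there are 2344 such integers.

Final answer: 2344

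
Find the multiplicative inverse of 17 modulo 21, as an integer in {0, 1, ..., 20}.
17^(−1) ≡ 5 (mod 21)

Apply the extended Euclidean algorithm to (21, 17), tracking rows (r, s, t) with s·21 + t·17 = r. Each division r_prev = q·r_cur + r_new produces the new row as (previous row) − q·(current row):
  row A: (21, 1, 0)   [1·21 + 0·17 = 21]
  row B: (17, 0, 1)   [0·21 + 1·17 = 17]
  21 = 1·17 + 4   → row C = row A − 1·row B = (4, 1, −1)   [check: 1·21 − 1·17 = 4]
  17 = 4·4 + 1   → row D = row B − 4·row C = (1, −4, 5)   [check: −4·21 + 5·17 = 1]
  4 = 4·1 + 0   → remainder 0, stop. gcd = 1 (last nonzero row D).
The gcd is 1, so 17 is invertible mod 21. The last nonzero row gives −4·21 + 5·17 = 1, so t = 5. So 17^(−1) ≡ 5 (mod 21). Verify: 17 · 5 = 85 ≡ 1 (mod 21). ✓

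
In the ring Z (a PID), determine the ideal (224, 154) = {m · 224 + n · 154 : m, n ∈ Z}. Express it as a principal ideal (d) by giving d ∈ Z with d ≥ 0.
(224, 154) = (14); d = 14

In the PID Z, (a, b) is generated by gcd(a, b). Compute gcd(224, 154) with the extended Euclidean algorithm, tracking rows (r, s, t) with s·224 + t·154 = r:
  row A: (224, 1, 0)   [1·224 + 0·154 = 224]
  row B: (154, 0, 1)   [0·224 + 1·154 = 154]
  224 = 1·154 + 70   → row C = row A − 1·row B = (70, 1, −1)   [check: 1·224 − 1·154 = 70]
  154 = 2·70 + 14   → row D = row B − 2·row C = (14, −2, 3)   [check: −2·224 + 3·154 = 14]
  70 = 5·14 + 0   → remainder 0, stop. gcd = 14 (last nonzero row D).
So gcd(224, 154) = 14, with Bézout identity −2·224 + 3·154 = 14. Containment (⊇): the Bézout identity exhibits 14 as an element of (224, 154), giving (14) ⊆ (224, 154). Containment (⊆): since 14 | 224 and 14 | 154 (224 = 14·16, 154 = 14·11), every Z-linear combination of 224 and 154 is divisible by 14, so (224, 154) ⊆ (14). Therefore (224, 154) = (14), d = 14.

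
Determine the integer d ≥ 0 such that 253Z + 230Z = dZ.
In the PID Z, (a, b) is generated by gcd(a, b). Compute gcd(253, 230) with the extended Euclidean algorithm, tracking rows (r, s, t) with s·253 + t·230 = r:
  row A: (253, 1, 0)   [1·253 + 0·230 = 253]
  row B: (230, 0, 1)   [0·253 + 1·230 = 230]
  253 = 1·230 + 23   → row C = row A − 1·row B = (23, 1, −1)   [check: 1·253 − 1·230 = 23]
  230 = 10·23 + 0   → remainder 0, stop. gcd = 23 (last nonzero row C).
So gcd(253, 230) = 23, with Bézout identity 1·253 − 1·230 = 23. Containment (⊇): the Bézout identity exhibits 23 as an element of (253, 230), giving (23) ⊆ (253, 230). Containment (⊆): since 23 | 253 and 23 | 230 (253 = 23·11, 230 = 23·10), every Z-linear combination of 253 and 230 is divisible by 23, so (253, 230) ⊆ (23). Therefore (253, 230) = (23), d = 23.

Final answer: (253, 230) = (23); d = 23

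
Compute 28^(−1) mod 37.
Apply the extended Euclidean algorithm to (37, 28), tracking rows (r, s, t) with s·37 + t·28 = r. Each division r_prev = q·r_cur + r_new produces the new row as (previous row) − q·(current row):
  row A: (37, 1, 0)   [1·37 + 0·28 = 37]
  row B: (28, 0, 1)   [0·37 + 1·28 = 28]
  37 = 1·28 + 9   → row C = row A − 1·row B = (9, 1, −1)   [check: 1·37 − 1·28 = 9]
  28 = 3·9 + 1   → row D = row B − 3·row C = (1, −3, 4)   [check: −3·37 + 4·28 = 1]
  9 = 9·1 + 0   → remainder 0, stop. gcd = 1 (last nonzero row D).
The gcd is 1, so 28 is invertible mod 37. The last nonzero row gives −3·37 + 4·28 = 1, so t = 4. So 28^(−1) ≡ 4 (mod 37). Verify: 28 · 4 = 112 ≡ 1 (mod 37). ✓

Final answer: 28^(−1) ≡ 4 (mod 37)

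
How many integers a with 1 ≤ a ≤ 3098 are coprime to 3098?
1548

The number of a ∈ {1, ..., 3098} with gcd(a, 3098) = 1 is by definition Euler's totient φ(3098). φ is multiplicative, with φ(p^e) = p^e − p^(e−1). Factorise 3098 = 2 · 1549. Then
  φ(3098) = (2 − 1) · (1549 − 1) = 1 · 1548 = 1548.
So there are 1548 such integers.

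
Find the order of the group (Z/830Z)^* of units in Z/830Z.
(Z/830Z)^* consists of the classes a with gcd(a, 830) = 1, so its order is φ(830). φ is multiplicative, with φ(p^e) = p^e − p^(e−1). Factorise 830 = 2 · 5 · 83. Then
  φ(830) = (2 − 1) · (5 − 1) · (83 − 1) = 1 · 4 · 82 = 328.
Thus |(Z/830Z)^*| = 328.

Final answer: |(Z/830Z)^*| = 328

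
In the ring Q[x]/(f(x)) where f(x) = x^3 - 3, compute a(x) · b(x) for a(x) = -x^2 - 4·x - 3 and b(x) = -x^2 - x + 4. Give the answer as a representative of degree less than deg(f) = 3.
First multiply in Q[x] without reducing: a · b = x^4 + 5·x^3 + 3·x^2 - 13·x - 12. Now divide by f(x) = x^3 - 3, eliminating the leading term at each step:
  leading term x^4: subtract (x)·f(x) = x^4 - 3·x, leaving 5·x^3 + 3·x^2 - 10·x - 12
  leading term 5·x^3: subtract (5)·f(x) = 5·x^3 - 15, leaving 3·x^2 - 10·x + 3
The degree is now < 3, so this is the remainder. Hence a · b ≡ 3·x^2 - 10·x + 3 in Q[x]/(f).

Final answer: a · b ≡ 3·x^2 - 10·x + 3 (mod f(x))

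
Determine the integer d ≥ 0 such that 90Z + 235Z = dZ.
In the PID Z, (a, b) is generated by gcd(a, b). Compute gcd(235, 90) with the extended Euclidean algorithm, tracking rows (r, s, t) with s·235 + t·90 = r:
  row A: (235, 1, 0)   [1·235 + 0·90 = 235]
  row B: (90, 0, 1)   [0·235 + 1·90 = 90]
  235 = 2·90 + 55   → row C = row A − 2·row B = (55, 1, −2)   [check: 1·235 − 2·90 = 55]
  90 = 1·55 + 35   → row D = row B − 1·row C = (35, −1, 3)   [check: −1·235 + 3·90 = 35]
  55 = 1·35 + 20   → row E = row C − 1·row D = (20, 2, −5)   [check: 2·235 − 5·90 = 20]
  35 = 1·20 + 15   → row F = row D − 1·row E = (15, −3, 8)   [check: −3·235 + 8·90 = 15]
  20 = 1·15 + 5   → row G = row E − 1·row F = (5, 5, −13)   [check: 5·235 − 13·90 = 5]
  15 = 3·5 + 0   → remainder 0, stop. gcd = 5 (last nonzero row G).
So gcd(90, 235) = 5, with Bézout identity 5·235 − 13·90 = 5. Containment (⊇): the Bézout identity exhibits 5 as an element of (90, 235), giving (5) ⊆ (90, 235). Containment (⊆): since 5 | 90 and 5 | 235 (90 = 5·18, 235 = 5·47), every Z-linear combination of 90 and 235 is divisible by 5, so (90, 235) ⊆ (5). Therefore (90, 235) = (5), d = 5.

Final answer: (90, 235) = (5); d = 5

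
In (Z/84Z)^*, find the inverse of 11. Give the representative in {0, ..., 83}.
11^(−1) ≡ 23 (mod 84)

Apply the extended Euclidean algorithm to (84, 11), tracking rows (r, s, t) with s·84 + t·11 = r. Each division r_prev = q·r_cur + r_new produces the new row as (previous row) − q·(current row):
  row A: (84, 1, 0)   [1·84 + 0·11 = 84]
  row B: (11, 0, 1)   [0·84 + 1·11 = 11]
  84 = 7·11 + 7   → row C = row A − 7·row B = (7, 1, −7)   [check: 1·84 − 7·11 = 7]
  11 = 1·7 + 4   → row D = row B − 1·row C = (4, −1, 8)   [check: −1·84 + 8·11 = 4]
  7 = 1·4 + 3   → row E = row C − 1·row D = (3, 2, −15)   [check: 2·84 − 15·11 = 3]
  4 = 1·3 + 1   → row F = row D − 1·row E = (1, −3, 23)   [check: −3·84 + 23·11 = 1]
  3 = 3·1 + 0   → remainder 0, stop. gcd = 1 (last nonzero row F).
The gcd is 1, so 11 is invertible mod 84. The last nonzero row gives −3·84 + 23·11 = 1, so t = 23. So 11^(−1) ≡ 23 (mod 84). Verify: 11 · 23 = 253 ≡ 1 (mod 84). ✓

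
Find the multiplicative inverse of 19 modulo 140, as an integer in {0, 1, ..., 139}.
Apply the extended Euclidean algorithm to (140, 19), tracking rows (r, s, t) with s·140 + t·19 = r. Each division r_prev = q·r_cur + r_new produces the new row as (previous row) − q·(current row):
  row A: (140, 1, 0)   [1·140 + 0·19 = 140]
  row B: (19, 0, 1)   [0·140 + 1·19 = 19]
  140 = 7·19 + 7   → row C = row A − 7·row B = (7, 1, −7)   [check: 1·140 − 7·19 = 7]
  19 = 2·7 + 5   → row D = row B − 2·row C = (5, −2, 15)   [check: −2·140 + 15·19 = 5]
  7 = 1·5 + 2   → row E = row C − 1·row D = (2, 3, −22)   [check: 3·140 − 22·19 = 2]
  5 = 2·2 + 1   → row F = row D − 2·row E = (1, −8, 59)   [check: −8·140 + 59·19 = 1]
  2 = 2·1 + 0   → remainder 0, stop. gcd = 1 (last nonzero row F).
The gcd is 1, so 19 is invertible mod 140. The last nonzero row gives −8·140 + 59·19 = 1, so t = 59. So 19^(−1) ≡ 59 (mod 140). Verify: 19 · 59 = 1121 ≡ 1 (mod 140). ✓

Final answer: 19^(−1) ≡ 59 (mod 140)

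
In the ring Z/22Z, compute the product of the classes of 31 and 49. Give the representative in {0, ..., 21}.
1

Reduce the factors first: 31 ≡ 9, 49 ≡ 5 (mod 22), so 31 · 49 ≡ 9 · 5 (mod 22). 9 · 5 = 45. Dividing by 22: 45 = 2·22 + 1. So (31 · 49) mod 22 = 1.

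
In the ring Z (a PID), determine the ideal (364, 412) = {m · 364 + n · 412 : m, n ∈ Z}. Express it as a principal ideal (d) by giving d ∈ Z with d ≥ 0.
(364, 412) = (4); d = 4

In the PID Z, (a, b) is generated by gcd(a, b). Compute gcd(412, 364) with the extended Euclidean algorithm, tracking rows (r, s, t) with s·412 + t·364 = r:
  row A: (412, 1, 0)   [1·412 + 0·364 = 412]
  row B: (364, 0, 1)   [0·412 + 1·364 = 364]
  412 = 1·364 + 48   → row C = row A − 1·row B = (48, 1, −1)   [check: 1·412 − 1·364 = 48]
  364 = 7·48 + 28   → row D = row B − 7·row C = (28, −7, 8)   [check: −7·412 + 8·364 = 28]
  48 = 1·28 + 20   → row E = row C − 1·row D = (20, 8, −9)   [check: 8·412 − 9·364 = 20]
  28 = 1·20 + 8   → row F = row D − 1·row E = (8, −15, 17)   [check: −15·412 + 17·364 = 8]
  20 = 2·8 + 4   → row G = row E − 2·row F = (4, 38, −43)   [check: 38·412 − 43·364 = 4]
  8 = 2·4 + 0   → remainder 0, stop. gcd = 4 (last nonzero row G).
So gcd(364, 412) = 4, with Bézout identity 38·412 − 43·364 = 4. Containment (⊇): the Bézout identity exhibits 4 as an element of (364, 412), giving (4) ⊆ (364, 412). Containment (⊆): since 4 | 364 and 4 | 412 (364 = 4·91, 412 = 4·103), every Z-linear combination of 364 and 412 is divisible by 4, so (364, 412) ⊆ (4). Therefore (364, 412) = (4), d = 4.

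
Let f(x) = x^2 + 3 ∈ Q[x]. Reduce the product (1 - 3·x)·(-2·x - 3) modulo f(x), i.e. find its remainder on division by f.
a · b ≡ 7·x - 21 (mod f(x))

First multiply in Q[x] without reducing: a · b = 6·x^2 + 7·x - 3. Now divide by f(x) = x^2 + 3, eliminating the leading term at each step:
  leading term 6·x^2: subtract (6)·f(x) = 6·x^2 + 18, leaving 7·x - 21
The degree is now < 2, so this is the remainder. Hence a · b ≡ 7·x - 21 in Q[x]/(f).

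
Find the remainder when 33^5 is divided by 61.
50

Use repeated squaring. Binary(5) = 101. Walk through the bits of the exponent 5 left-to-right: at each bit after the leading one, square the running value, then multiply by 33 if the bit is 1 (always reducing mod 61):
  bit 1 = 1 (leading): start with 33.
  bit 2 = 0: square 33^2 = 1089 ≡ 52 (mod 61).
  bit 3 = 1: square 52^2 = 2704 ≡ 20; bit is 1, so multiply 20·33 = 660 ≡ 50 (mod 61).
Final value: 33^5 ≡ 50 (mod 61).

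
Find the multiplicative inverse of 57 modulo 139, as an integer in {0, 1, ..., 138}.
Apply the extended Euclidean algorithm to (139, 57), tracking rows (r, s, t) with s·139 + t·57 = r. Each division r_prev = q·r_cur + r_new produces the new row as (previous row) − q·(current row):
  row A: (139, 1, 0)   [1·139 + 0·57 = 139]
  row B: (57, 0, 1)   [0·139 + 1·57 = 57]
  139 = 2·57 + 25   → row C = row A − 2·row B = (25, 1, −2)   [check: 1·139 − 2·57 = 25]
  57 = 2·25 + 7   → row D = row B − 2·row C = (7, −2, 5)   [check: −2·139 + 5·57 = 7]
  25 = 3·7 + 4   → row E = row C − 3·row D = (4, 7, −17)   [check: 7·139 − 17·57 = 4]
  7 = 1·4 + 3   → row F = row D − 1·row E = (3, −9, 22)   [check: −9·139 + 22·57 = 3]
  4 = 1·3 + 1   → row G = row E − 1·row F = (1, 16, −39)   [check: 16·139 − 39·57 = 1]
  3 = 3·1 + 0   → remainder 0, stop. gcd = 1 (last nonzero row G).
The gcd is 1, so 57 is invertible mod 139. The last nonzero row gives 16·139 − 39·57 = 1, so t = −39. So 57^(−1) ≡ −39 ≡ 100 (mod 139). Verify: 57 · 100 = 5700 ≡ 1 (mod 139). ✓

Final answer: 57^(−1) ≡ 100 (mod 139)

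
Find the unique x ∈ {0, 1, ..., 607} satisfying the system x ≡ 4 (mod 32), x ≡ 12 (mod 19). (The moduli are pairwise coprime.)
x ≡ 164 (mod 608); the representative in [0, 608) is 164

The moduli 32, 19 are pairwise coprime, so by the CRT there is a unique solution mod 32·19 = 608.
Solve by successive substitution. Start with x ≡ 4 (mod 32).
  Combine with x ≡ 12 (mod 19): write x = 4 + 32·t and require 4 + 32·t ≡ 12 (mod 19), i.e. 32·t ≡ 12 − 4 ≡ 8 (mod 19). Since 32^(−1) ≡ 3 (mod 19) (32 ≡ 13 (mod 19)), t ≡ 3·8 ≡ 5 (mod 19). So x ≡ 4 + 32·5 = 164 (mod 608).
Unique solution in [0, 608): x = 164.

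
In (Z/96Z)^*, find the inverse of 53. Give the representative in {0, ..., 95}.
Apply the extended Euclidean algorithm to (96, 53), tracking rows (r, s, t) with s·96 + t·53 = r. Each division r_prev = q·r_cur + r_new produces the new row as (previous row) − q·(current row):
  row A: (96, 1, 0)   [1·96 + 0·53 = 96]
  row B: (53, 0, 1)   [0·96 + 1·53 = 53]
  96 = 1·53 + 43   → row C = row A − 1·row B = (43, 1, −1)   [check: 1·96 − 1·53 = 43]
  53 = 1·43 + 10   → row D = row B − 1·row C = (10, −1, 2)   [check: −1·96 + 2·53 = 10]
  43 = 4·10 + 3   → row E = row C − 4·row D = (3, 5, −9)   [check: 5·96 − 9·53 = 3]
  10 = 3·3 + 1   → row F = row D − 3·row E = (1, −16, 29)   [check: −16·96 + 29·53 = 1]
  3 = 3·1 + 0   → remainder 0, stop. gcd = 1 (last nonzero row F).
The gcd is 1, so 53 is invertible mod 96. The last nonzero row gives −16·96 + 29·53 = 1, so t = 29. So 53^(−1) ≡ 29 (mod 96). Verify: 53 · 29 = 1537 ≡ 1 (mod 96). ✓

Final answer: 53^(−1) ≡ 29 (mod 96)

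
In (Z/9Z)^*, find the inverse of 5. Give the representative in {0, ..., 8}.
Apply the extended Euclidean algorithm to (9, 5), tracking rows (r, s, t) with s·9 + t·5 = r. Each division r_prev = q·r_cur + r_new produces the new row as (previous row) − q·(current row):
  row A: (9, 1, 0)   [1·9 + 0·5 = 9]
  row B: (5, 0, 1)   [0·9 + 1·5 = 5]
  9 = 1·5 + 4   → row C = row A − 1·row B = (4, 1, −1)   [check: 1·9 − 1·5 = 4]
  5 = 1·4 + 1   → row D = row B − 1·row C = (1, −1, 2)   [check: −1·9 + 2·5 = 1]
  4 = 4·1 + 0   → remainder 0, stop. gcd = 1 (last nonzero row D).
The gcd is 1, so 5 is invertible mod 9. The last nonzero row gives −1·9 + 2·5 = 1, so t = 2. So 5^(−1) ≡ 2 (mod 9). Verify: 5 · 2 = 10 ≡ 1 (mod 9). ✓

Final answer: 5^(−1) ≡ 2 (mod 9)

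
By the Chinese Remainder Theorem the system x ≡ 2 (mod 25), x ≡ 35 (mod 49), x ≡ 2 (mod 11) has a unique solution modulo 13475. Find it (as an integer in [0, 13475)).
x ≡ 1652 (mod 13475); the representative in [0, 13475) is 1652

The moduli 25, 49, 11 are pairwise coprime, so by the CRT there is a unique solution mod 25·49·11 = 13475.
Solve by successive substitution. Start with x ≡ 2 (mod 25).
  Combine with x ≡ 35 (mod 49): write x = 2 + 25·t and require 2 + 25·t ≡ 35 (mod 49), i.e. 25·t ≡ 35 − 2 ≡ 33 (mod 49). Since 25^(−1) ≡ 2 (mod 49), t ≡ 2·33 ≡ 17 (mod 49). So x ≡ 2 + 25·17 = 427 (mod 1225).
  Combine with x ≡ 2 (mod 11): write x = 427 + 1225·t and require 427 + 1225·t ≡ 2 (mod 11), i.e. 1225·t ≡ 2 − 427 ≡ 4 (mod 11). Since 1225^(−1) ≡ 3 (mod 11) (1225 ≡ 4 (mod 11)), t ≡ 3·4 ≡ 1 (mod 11). So x ≡ 427 + 1225·1 = 1652 (mod 13475).
Unique solution in [0, 13475): x = 1652.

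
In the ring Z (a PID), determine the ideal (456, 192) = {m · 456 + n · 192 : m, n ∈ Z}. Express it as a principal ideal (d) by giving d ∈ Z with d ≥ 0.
In the PID Z, (a, b) is generated by gcd(a, b). Compute gcd(456, 192) with the extended Euclidean algorithm, tracking rows (r, s, t) with s·456 + t·192 = r:
  row A: (456, 1, 0)   [1·456 + 0·192 = 456]
  row B: (192, 0, 1)   [0·456 + 1·192 = 192]
  456 = 2·192 + 72   → row C = row A − 2·row B = (72, 1, −2)   [check: 1·456 − 2·192 = 72]
  192 = 2·72 + 48   → row D = row B − 2·row C = (48, −2, 5)   [check: −2·456 + 5·192 = 48]
  72 = 1·48 + 24   → row E = row C − 1·row D = (24, 3, −7)   [check: 3·456 − 7·192 = 24]
  48 = 2·24 + 0   → remainder 0, stop. gcd = 24 (last nonzero row E).
So gcd(456, 192) = 24, with Bézout identity 3·456 − 7·192 = 24. Containment (⊇): the Bézout identity exhibits 24 as an element of (456, 192), giving (24) ⊆ (456, 192). Containment (⊆): since 24 | 456 and 24 | 192 (456 = 24·19, 192 = 24·8), every Z-linear combination of 456 and 192 is divisible by 24, so (456, 192) ⊆ (24). Therefore (456, 192) = (24), d = 24.

Final answer: (456, 192) = (24); d = 24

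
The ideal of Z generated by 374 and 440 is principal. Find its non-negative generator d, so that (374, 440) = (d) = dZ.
(374, 440) = (22); d = 22

In the PID Z, (a, b) is generated by gcd(a, b). Compute gcd(440, 374) with the extended Euclidean algorithm, tracking rows (r, s, t) with s·440 + t·374 = r:
  row A: (440, 1, 0)   [1·440 + 0·374 = 440]
  row B: (374, 0, 1)   [0·440 + 1·374 = 374]
  440 = 1·374 + 66   → row C = row A − 1·row B = (66, 1, −1)   [check: 1·440 − 1·374 = 66]
  374 = 5·66 + 44   → row D = row B − 5·row C = (44, −5, 6)   [check: −5·440 + 6·374 = 44]
  66 = 1·44 + 22   → row E = row C − 1·row D = (22, 6, −7)   [check: 6·440 − 7·374 = 22]
  44 = 2·22 + 0   → remainder 0, stop. gcd = 22 (last nonzero row E).
So gcd(374, 440) = 22, with Bézout identity 6·440 − 7·374 = 22. Containment (⊇): the Bézout identity exhibits 22 as an element of (374, 440), giving (22) ⊆ (374, 440). Containment (⊆): since 22 | 374 and 22 | 440 (374 = 22·17, 440 = 22·20), every Z-linear combination of 374 and 440 is divisible by 22, so (374, 440) ⊆ (22). Therefore (374, 440) = (22), d = 22.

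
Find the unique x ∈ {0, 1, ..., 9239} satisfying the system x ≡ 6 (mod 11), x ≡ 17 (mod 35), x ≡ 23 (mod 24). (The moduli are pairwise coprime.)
x ≡ 2327 (mod 9240); the representative in [0, 9240) is 2327

The moduli 11, 35, 24 are pairwise coprime, so by the CRT there is a unique solution mod 11·35·24 = 9240.
Solve by successive substitution. Start with x ≡ 6 (mod 11).
  Combine with x ≡ 17 (mod 35): write x = 6 + 11·t and require 6 + 11·t ≡ 17 (mod 35), i.e. 11·t ≡ 17 − 6 ≡ 11 (mod 35). Since 11^(−1) ≡ 16 (mod 35), t ≡ 16·11 ≡ 1 (mod 35). So x ≡ 6 + 11·1 = 17 (mod 385).
  Combine with x ≡ 23 (mod 24): write x = 17 + 385·t and require 17 + 385·t ≡ 23 (mod 24), i.e. 385·t ≡ 23 − 17 ≡ 6 (mod 24). Since 385^(−1) ≡ 1 (mod 24) (385 ≡ 1 (mod 24)), t ≡ 1·6 ≡ 6 (mod 24). So x ≡ 17 + 385·6 = 2327 (mod 9240).
Unique solution in [0, 9240): x = 2327.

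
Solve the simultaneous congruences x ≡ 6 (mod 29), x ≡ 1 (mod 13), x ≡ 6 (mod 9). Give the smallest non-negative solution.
x ≡ 2094 (mod 3393); the representative in [0, 3393) is 2094

The moduli 29, 13, 9 are pairwise coprime, so by the CRT there is a unique solution mod 29·13·9 = 3393.
Solve by successive substitution. Start with x ≡ 6 (mod 29).
  Combine with x ≡ 1 (mod 13): write x = 6 + 29·t and require 6 + 29·t ≡ 1 (mod 13), i.e. 29·t ≡ 1 − 6 ≡ 8 (mod 13). Since 29^(−1) ≡ 9 (mod 13) (29 ≡ 3 (mod 13)), t ≡ 9·8 ≡ 7 (mod 13). So x ≡ 6 + 29·7 = 209 (mod 377).
  Combine with x ≡ 6 (mod 9): write x = 209 + 377·t and require 209 + 377·t ≡ 6 (mod 9), i.e. 377·t ≡ 6 − 209 ≡ 4 (mod 9). Since 377^(−1) ≡ 8 (mod 9) (377 ≡ 8 (mod 9)), t ≡ 8·4 ≡ 5 (mod 9). So x ≡ 209 + 377·5 = 2094 (mod 3393).
Unique solution in [0, 3393): x = 2094.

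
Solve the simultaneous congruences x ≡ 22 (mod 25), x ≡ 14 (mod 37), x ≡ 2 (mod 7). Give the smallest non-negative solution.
x ≡ 4972 (mod 6475); the representative in [0, 6475) is 4972

The moduli 25, 37, 7 are pairwise coprime, so by the CRT there is a unique solution mod 25·37·7 = 6475.
Solve by successive substitution. Start with x ≡ 22 (mod 25).
  Combine with x ≡ 14 (mod 37): write x = 22 + 25·t and require 22 + 25·t ≡ 14 (mod 37), i.e. 25·t ≡ 14 − 22 ≡ 29 (mod 37). Since 25^(−1) ≡ 3 (mod 37), t ≡ 3·29 ≡ 13 (mod 37). So x ≡ 22 + 25·13 = 347 (mod 925).
  Combine with x ≡ 2 (mod 7): write x = 347 + 925·t and require 347 + 925·t ≡ 2 (mod 7), i.e. 925·t ≡ 2 − 347 ≡ 5 (mod 7). Since 925^(−1) ≡ 1 (mod 7) (925 ≡ 1 (mod 7)), t ≡ 1·5 ≡ 5 (mod 7). So x ≡ 347 + 925·5 = 4972 (mod 6475).
Unique solution in [0, 6475): x = 4972.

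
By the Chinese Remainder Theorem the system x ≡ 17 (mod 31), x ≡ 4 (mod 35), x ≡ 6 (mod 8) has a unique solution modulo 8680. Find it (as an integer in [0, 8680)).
The moduli 31, 35, 8 are pairwise coprime, so by the CRT there is a unique solution mod 31·35·8 = 8680.
Solve by successive substitution. Start with x ≡ 17 (mod 31).
  Combine with x ≡ 4 (mod 35): write x = 17 + 31·t and require 17 + 31·t ≡ 4 (mod 35), i.e. 31·t ≡ 4 − 17 ≡ 22 (mod 35). Since 31^(−1) ≡ 26 (mod 35), t ≡ 26·22 ≡ 12 (mod 35). So x ≡ 17 + 31·12 = 389 (mod 1085).
  Combine with x ≡ 6 (mod 8): write x = 389 + 1085·t and require 389 + 1085·t ≡ 6 (mod 8), i.e. 1085·t ≡ 6 − 389 ≡ 1 (mod 8). Since 1085^(−1) ≡ 5 (mod 8) (1085 ≡ 5 (mod 8)), t ≡ 5·1 ≡ 5 (mod 8). So x ≡ 389 + 1085·5 = 5814 (mod 8680).
Unique solution in [0, 8680): x = 5814.

Final answer: x ≡ 5814 (mod 8680); the representative in [0, 8680) is 5814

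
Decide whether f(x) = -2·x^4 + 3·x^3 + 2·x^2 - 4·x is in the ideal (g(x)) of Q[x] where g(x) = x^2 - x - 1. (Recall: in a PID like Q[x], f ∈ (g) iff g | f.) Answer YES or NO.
NO

In Q[x] the ideal (g) consists of all multiples of g, so f ∈ (g) iff g | f, i.e. iff the remainder of f on division by g is 0. Divide f by g (g is monic, so eliminate the leading term of the running remainder at each step):
  leading term -2·x^4: subtract (-2·x^2)·g(x) = -2·x^4 + 2·x^3 + 2·x^2, leaving x^3 - 4·x
  leading term x^3: subtract (x)·g(x) = x^3 - x^2 - x, leaving x^2 - 3·x
  leading term x^2: subtract (1)·g(x) = x^2 - x - 1, leaving 1 - 2·x
The remainder r(x) = 1 - 2·x ≠ 0 (and deg r < deg g), so g ∤ f, i.e. f ∉ (g).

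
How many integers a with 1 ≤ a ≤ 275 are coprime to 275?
200

The number of a ∈ {1, ..., 275} with gcd(a, 275) = 1 is by definition Euler's totient φ(275). φ is multiplicative, with φ(p^e) = p^e − p^(e−1). Factorise 275 = 5^2 · 11. Then
  φ(275) = (5^2 − 5^1) · (11 − 1) = 20 · 10 = 200.
So there are 200 such integers.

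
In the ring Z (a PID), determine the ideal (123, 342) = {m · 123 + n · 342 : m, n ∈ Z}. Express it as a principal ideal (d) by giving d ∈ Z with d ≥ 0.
(123, 342) = (3); d = 3

In the PID Z, (a, b) is generated by gcd(a, b). Compute gcd(342, 123) with the extended Euclidean algorithm, tracking rows (r, s, t) with s·342 + t·123 = r:
  row A: (342, 1, 0)   [1·342 + 0·123 = 342]
  row B: (123, 0, 1)   [0·342 + 1·123 = 123]
  342 = 2·123 + 96   → row C = row A − 2·row B = (96, 1, −2)   [check: 1·342 − 2·123 = 96]
  123 = 1·96 + 27   → row D = row B − 1·row C = (27, −1, 3)   [check: −1·342 + 3·123 = 27]
  96 = 3·27 + 15   → row E = row C − 3·row D = (15, 4, −11)   [check: 4·342 − 11·123 = 15]
  27 = 1·15 + 12   → row F = row D − 1·row E = (12, −5, 14)   [check: −5·342 + 14·123 = 12]
  15 = 1·12 + 3   → row G = row E − 1·row F = (3, 9, −25)   [check: 9·342 − 25·123 = 3]
  12 = 4·3 + 0   → remainder 0, stop. gcd = 3 (last nonzero row G).
So gcd(123, 342) = 3, with Bézout identity 9·342 − 25·123 = 3. Containment (⊇): the Bézout identity exhibits 3 as an element of (123, 342), giving (3) ⊆ (123, 342). Containment (⊆): since 3 | 123 and 3 | 342 (123 = 3·41, 342 = 3·114), every Z-linear combination of 123 and 342 is divisible by 3, so (123, 342) ⊆ (3). Therefore (123, 342) = (3), d = 3.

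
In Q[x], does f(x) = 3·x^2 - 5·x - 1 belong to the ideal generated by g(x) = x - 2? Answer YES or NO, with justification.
NO

In Q[x] the ideal (g) consists of all multiples of g, so f ∈ (g) iff g | f, i.e. iff the remainder of f on division by g is 0. Divide f by g (g is monic, so eliminate the leading term of the running remainder at each step):
  leading term 3·x^2: subtract (3·x)·g(x) = 3·x^2 - 6·x, leaving x - 1
  leading term x: subtract (1)·g(x) = x - 2, leaving 1
The remainder r(x) = 1 ≠ 0 (and deg r < deg g), so g ∤ f, i.e. f ∉ (g).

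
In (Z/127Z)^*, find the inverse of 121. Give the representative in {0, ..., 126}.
Apply the extended Euclidean algorithm to (127, 121), tracking rows (r, s, t) with s·127 + t·121 = r. Each division r_prev = q·r_cur + r_new produces the new row as (previous row) − q·(current row):
  row A: (127, 1, 0)   [1·127 + 0·121 = 127]
  row B: (121, 0, 1)   [0·127 + 1·121 = 121]
  127 = 1·121 + 6   → row C = row A − 1·row B = (6, 1, −1)   [check: 1·127 − 1·121 = 6]
  121 = 20·6 + 1   → row D = row B − 20·row C = (1, −20, 21)   [check: −20·127 + 21·121 = 1]
  6 = 6·1 + 0   → remainder 0, stop. gcd = 1 (last nonzero row D).
The gcd is 1, so 121 is invertible mod 127. The last nonzero row gives −20·127 + 21·121 = 1, so t = 21. So 121^(−1) ≡ 21 (mod 127). Verify: 121 · 21 = 2541 ≡ 1 (mod 127). ✓

Final answer: 121^(−1) ≡ 21 (mod 127)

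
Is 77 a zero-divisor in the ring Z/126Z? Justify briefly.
gcd(77, 126) = 7 > 1, so 77 is not a unit in Z/126Z. In Z/nZ every nonzero non-unit is a zero-divisor: explicitly, take b = 126/gcd = 18 ≠ 0 (mod 126); then 77·18 = 1386 = 11·126, i.e. 77·18 ≡ 0 (mod 126). So 77 is a zero-divisor.

Final answer: YES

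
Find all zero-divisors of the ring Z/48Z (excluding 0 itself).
nonzero zero-divisors of Z/48Z = {2, 3, 4, 6, 8, 9, 10, 12, 14, 15, 16, 18, 20, 21, 22, 24, 26, 27, 28, 30, 32, 33, 34, 36, 38, 39, 40, 42, 44, 45, 46}

An element a ∈ Z/48Z (with a ≠ 0) is a zero-divisor iff gcd(a, 48) > 1 (because a is a unit precisely when gcd(a, n) = 1, and in Z/nZ every nonzero, non-unit element is a zero-divisor). Scan a = 1, ..., 47 and keep those with gcd(a, 48) > 1:
  gcd(2, 48) = 2, gcd(3, 48) = 3, gcd(4, 48) = 4, gcd(6, 48) = 6, gcd(8, 48) = 8, gcd(9, 48) = 3, gcd(10, 48) = 2, gcd(12, 48) = 12, gcd(14, 48) = 2, gcd(15, 48) = 3, gcd(16, 48) = 16, gcd(18, 48) = 6, gcd(20, 48) = 4, gcd(21, 48) = 3, gcd(22, 48) = 2, gcd(24, 48) = 24, gcd(26, 48) = 2, gcd(27, 48) = 3, gcd(28, 48) = 4, gcd(30, 48) = 6, gcd(32, 48) = 16, gcd(33, 48) = 3, gcd(34, 48) = 2, gcd(36, 48) = 12, gcd(38, 48) = 2, gcd(39, 48) = 3, gcd(40, 48) = 8, gcd(42, 48) = 6, gcd(44, 48) = 4, gcd(45, 48) = 3, gcd(46, 48) = 2.
All other a ∈ {1, ..., 47} have gcd(a, 48) = 1 and are units. So the nonzero zero-divisors are exactly the 31 values of a appearing in this scan.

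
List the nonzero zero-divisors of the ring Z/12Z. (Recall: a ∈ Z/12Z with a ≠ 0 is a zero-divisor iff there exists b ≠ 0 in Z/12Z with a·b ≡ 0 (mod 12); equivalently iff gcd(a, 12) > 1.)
An element a ∈ Z/12Z (with a ≠ 0) is a zero-divisor iff gcd(a, 12) > 1 (because a is a unit precisely when gcd(a, n) = 1, and in Z/nZ every nonzero, non-unit element is a zero-divisor). Scan a = 1, ..., 11 and keep those with gcd(a, 12) > 1:
  gcd(2, 12) = 2, gcd(3, 12) = 3, gcd(4, 12) = 4, gcd(6, 12) = 6, gcd(8, 12) = 4, gcd(9, 12) = 3, gcd(10, 12) = 2.
All other a ∈ {1, ..., 11} have gcd(a, 12) = 1 and are units. So the nonzero zero-divisors are exactly the 7 values of a appearing in this scan.

Final answer: nonzero zero-divisors of Z/12Z = {2, 3, 4, 6, 8, 9, 10}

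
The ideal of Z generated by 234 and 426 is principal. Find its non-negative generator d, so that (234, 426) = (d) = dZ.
In the PID Z, (a, b) is generated by gcd(a, b). Compute gcd(426, 234) with the extended Euclidean algorithm, tracking rows (r, s, t) with s·426 + t·234 = r:
  row A: (426, 1, 0)   [1·426 + 0·234 = 426]
  row B: (234, 0, 1)   [0·426 + 1·234 = 234]
  426 = 1·234 + 192   → row C = row A − 1·row B = (192, 1, −1)   [check: 1·426 − 1·234 = 192]
  234 = 1·192 + 42   → row D = row B − 1·row C = (42, −1, 2)   [check: −1·426 + 2·234 = 42]
  192 = 4·42 + 24   → row E = row C − 4·row D = (24, 5, −9)   [check: 5·426 − 9·234 = 24]
  42 = 1·24 + 18   → row F = row D − 1·row E = (18, −6, 11)   [check: −6·426 + 11·234 = 18]
  24 = 1·18 + 6   → row G = row E − 1·row F = (6, 11, −20)   [check: 11·426 − 20·234 = 6]
  18 = 3·6 + 0   → remainder 0, stop. gcd = 6 (last nonzero row G).
So gcd(234, 426) = 6, with Bézout identity 11·426 − 20·234 = 6. Containment (⊇): the Bézout identity exhibits 6 as an element of (234, 426), giving (6) ⊆ (234, 426). Containment (⊆): since 6 | 234 and 6 | 426 (234 = 6·39, 426 = 6·71), every Z-linear combination of 234 and 426 is divisible by 6, so (234, 426) ⊆ (6). Therefore (234, 426) = (6), d = 6.

Final answer: (234, 426) = (6); d = 6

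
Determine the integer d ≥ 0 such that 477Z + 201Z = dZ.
In the PID Z, (a, b) is generated by gcd(a, b). Compute gcd(477, 201) with the extended Euclidean algorithm, tracking rows (r, s, t) with s·477 + t·201 = r:
  row A: (477, 1, 0)   [1·477 + 0·201 = 477]
  row B: (201, 0, 1)   [0·477 + 1·201 = 201]
  477 = 2·201 + 75   → row C = row A − 2·row B = (75, 1, −2)   [check: 1·477 − 2·201 = 75]
  201 = 2·75 + 51   → row D = row B − 2·row C = (51, −2, 5)   [check: −2·477 + 5·201 = 51]
  75 = 1·51 + 24   → row E = row C − 1·row D = (24, 3, −7)   [check: 3·477 − 7·201 = 24]
  51 = 2·24 + 3   → row F = row D − 2·row E = (3, −8, 19)   [check: −8·477 + 19·201 = 3]
  24 = 8·3 + 0   → remainder 0, stop. gcd = 3 (last nonzero row F).
So gcd(477, 201) = 3, with Bézout identity −8·477 + 19·201 = 3. Containment (⊇): the Bézout identity exhibits 3 as an element of (477, 201), giving (3) ⊆ (477, 201). Containment (⊆): since 3 | 477 and 3 | 201 (477 = 3·159, 201 = 3·67), every Z-linear combination of 477 and 201 is divisible by 3, so (477, 201) ⊆ (3). Therefore (477, 201) = (3), d = 3.

Final answer: (477, 201) = (3); d = 3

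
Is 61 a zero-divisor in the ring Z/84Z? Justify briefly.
NO

gcd(61, 84) = 1, so 61 is a unit in Z/84Z (it has a multiplicative inverse). A unit cannot be a zero-divisor: if 61·b ≡ 0 then multiplying both sides by 61^(−1) gives b ≡ 0. So 61 is not a zero-divisor.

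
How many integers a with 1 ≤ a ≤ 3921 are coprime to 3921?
The number of a ∈ {1, ..., 3921} with gcd(a, 3921) = 1 is by definition Euler's totient φ(3921). φ is multiplicative, with φ(p^e) = p^e − p^(e−1). Factorise 3921 = 3 · 1307. Then
  φ(3921) = (3 − 1) · (1307 − 1) = 2 · 1306 = 2612.
So there are 2612 such integers.

Final answer: 2612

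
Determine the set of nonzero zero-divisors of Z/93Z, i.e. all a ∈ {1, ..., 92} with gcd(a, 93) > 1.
An element a ∈ Z/93Z (with a ≠ 0) is a zero-divisor iff gcd(a, 93) > 1 (because a is a unit precisely when gcd(a, n) = 1, and in Z/nZ every nonzero, non-unit element is a zero-divisor). Scan a = 1, ..., 92 and keep those with gcd(a, 93) > 1:
  gcd(3, 93) = 3, gcd(6, 93) = 3, gcd(9, 93) = 3, gcd(12, 93) = 3, gcd(15, 93) = 3, gcd(18, 93) = 3, gcd(21, 93) = 3, gcd(24, 93) = 3, gcd(27, 93) = 3, gcd(30, 93) = 3, gcd(31, 93) = 31, gcd(33, 93) = 3, gcd(36, 93) = 3, gcd(39, 93) = 3, gcd(42, 93) = 3, gcd(45, 93) = 3, gcd(48, 93) = 3, gcd(51, 93) = 3, gcd(54, 93) = 3, gcd(57, 93) = 3, gcd(60, 93) = 3, gcd(62, 93) = 31, gcd(63, 93) = 3, gcd(66, 93) = 3, gcd(69, 93) = 3, gcd(72, 93) = 3, gcd(75, 93) = 3, gcd(78, 93) = 3, gcd(81, 93) = 3, gcd(84, 93) = 3, gcd(87, 93) = 3, gcd(90, 93) = 3.
All other a ∈ {1, ..., 92} have gcd(a, 93) = 1 and are units. So the nonzero zero-divisors are exactly the 32 values of a appearing in this scan.

Final answer: nonzero zero-divisors of Z/93Z = {3, 6, 9, 12, 15, 18, 21, 24, 27, 30, 31, 33, 36, 39, 42, 45, 48, 51, 54, 57, 60, 62, 63, 66, 69, 72, 75, 78, 81, 84, 87, 90}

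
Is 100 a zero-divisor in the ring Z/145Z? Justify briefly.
YES

gcd(100, 145) = 5 > 1, so 100 is not a unit in Z/145Z. In Z/nZ every nonzero non-unit is a zero-divisor: explicitly, take b = 145/gcd = 29 ≠ 0 (mod 145); then 100·29 = 2900 = 20·145, i.e. 100·29 ≡ 0 (mod 145). So 100 is a zero-divisor.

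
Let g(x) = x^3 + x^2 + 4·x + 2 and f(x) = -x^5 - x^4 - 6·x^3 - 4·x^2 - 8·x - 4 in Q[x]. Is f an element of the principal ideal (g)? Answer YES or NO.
In Q[x] the ideal (g) consists of all multiples of g, so f ∈ (g) iff g | f, i.e. iff the remainder of f on division by g is 0. Divide f by g (g is monic, so eliminate the leading term of the running remainder at each step):
  leading term -x^5: subtract (-x^2)·g(x) = -x^5 - x^4 - 4·x^3 - 2·x^2, leaving -2·x^3 - 2·x^2 - 8·x - 4
  leading term -2·x^3: subtract (-2)·g(x) = -2·x^3 - 2·x^2 - 8·x - 4, leaving 0
The remainder is 0, so f(x) = g(x) · h(x) with h(x) = -x^2 - 2. Hence g | f, i.e. f ∈ (g).

Final answer: YES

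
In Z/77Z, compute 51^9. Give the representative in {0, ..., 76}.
8

Use repeated squaring. Binary(9) = 1001. Walk through the bits of the exponent 9 left-to-right: at each bit after the leading one, square the running value, then multiply by 51 if the bit is 1 (always reducing mod 77):
  bit 1 = 1 (leading): start with 51.
  bit 2 = 0: square 51^2 = 2601 ≡ 60 (mod 77).
  bit 3 = 0: square 60^2 = 3600 ≡ 58 (mod 77).
  bit 4 = 1: square 58^2 = 3364 ≡ 53; bit is 1, so multiply 53·51 = 2703 ≡ 8 (mod 77).
Final value: 51^9 ≡ 8 (mod 77).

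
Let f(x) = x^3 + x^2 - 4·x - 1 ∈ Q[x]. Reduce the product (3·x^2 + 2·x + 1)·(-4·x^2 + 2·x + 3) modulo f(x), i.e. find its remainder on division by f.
a · b ≡ -49·x^2 + 36·x + 13 (mod f(x))

First multiply in Q[x] without reducing: a · b = -12·x^4 - 2·x^3 + 9·x^2 + 8·x + 3. Now divide by f(x) = x^3 + x^2 - 4·x - 1, eliminating the leading term at each step:
  leading term -12·x^4: subtract (-12·x)·f(x) = -12·x^4 - 12·x^3 + 48·x^2 + 12·x, leaving 10·x^3 - 39·x^2 - 4·x + 3
  leading term 10·x^3: subtract (10)·f(x) = 10·x^3 + 10·x^2 - 40·x - 10, leaving -49·x^2 + 36·x + 13
The degree is now < 3, so this is the remainder. Hence a · b ≡ -49·x^2 + 36·x + 13 in Q[x]/(f).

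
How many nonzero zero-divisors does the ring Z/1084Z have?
In Z/1084Z each nonzero element is either a unit (gcd with 1084 is 1) or a zero-divisor (gcd > 1). The number of units is φ(1084): factorise 1084 = 2^2 · 271, so φ(1084) = (2^2 − 2^1) · (271 − 1) = 2 · 270 = 540. The nonzero elements number 1084 − 1 = 1083. Hence the nonzero zero-divisors number 1083 − 540 = 543.

Final answer: Z/1084Z has 543 nonzero zero-divisors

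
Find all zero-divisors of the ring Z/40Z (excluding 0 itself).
nonzero zero-divisors of Z/40Z = {2, 4, 5, 6, 8, 10, 12, 14, 15, 16, 18, 20, 22, 24, 25, 26, 28, 30, 32, 34, 35, 36, 38}

An element a ∈ Z/40Z (with a ≠ 0) is a zero-divisor iff gcd(a, 40) > 1 (because a is a unit precisely when gcd(a, n) = 1, and in Z/nZ every nonzero, non-unit element is a zero-divisor). Scan a = 1, ..., 39 and keep those with gcd(a, 40) > 1:
  gcd(2, 40) = 2, gcd(4, 40) = 4, gcd(5, 40) = 5, gcd(6, 40) = 2, gcd(8, 40) = 8, gcd(10, 40) = 10, gcd(12, 40) = 4, gcd(14, 40) = 2, gcd(15, 40) = 5, gcd(16, 40) = 8, gcd(18, 40) = 2, gcd(20, 40) = 20, gcd(22, 40) = 2, gcd(24, 40) = 8, gcd(25, 40) = 5, gcd(26, 40) = 2, gcd(28, 40) = 4, gcd(30, 40) = 10, gcd(32, 40) = 8, gcd(34, 40) = 2, gcd(35, 40) = 5, gcd(36, 40) = 4, gcd(38, 40) = 2.
All other a ∈ {1, ..., 39} have gcd(a, 40) = 1 and are units. So the nonzero zero-divisors are exactly the 23 values of a appearing in this scan.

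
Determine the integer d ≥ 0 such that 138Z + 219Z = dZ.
In the PID Z, (a, b) is generated by gcd(a, b). Compute gcd(219, 138) with the extended Euclidean algorithm, tracking rows (r, s, t) with s·219 + t·138 = r:
  row A: (219, 1, 0)   [1·219 + 0·138 = 219]
  row B: (138, 0, 1)   [0·219 + 1·138 = 138]
  219 = 1·138 + 81   → row C = row A − 1·row B = (81, 1, −1)   [check: 1·219 − 1·138 = 81]
  138 = 1·81 + 57   → row D = row B − 1·row C = (57, −1, 2)   [check: −1·219 + 2·138 = 57]
  81 = 1·57 + 24   → row E = row C − 1·row D = (24, 2, −3)   [check: 2·219 − 3·138 = 24]
  57 = 2·24 + 9   → row F = row D − 2·row E = (9, −5, 8)   [check: −5·219 + 8·138 = 9]
  24 = 2·9 + 6   → row G = row E − 2·row F = (6, 12, −19)   [check: 12·219 − 19·138 = 6]
  9 = 1·6 + 3   → row H = row F − 1·row G = (3, −17, 27)   [check: −17·219 + 27·138 = 3]
  6 = 2·3 + 0   → remainder 0, stop. gcd = 3 (last nonzero row H).
So gcd(138, 219) = 3, with Bézout identity −17·219 + 27·138 = 3. Containment (⊇): the Bézout identity exhibits 3 as an element of (138, 219), giving (3) ⊆ (138, 219). Containment (⊆): since 3 | 138 and 3 | 219 (138 = 3·46, 219 = 3·73), every Z-linear combination of 138 and 219 is divisible by 3, so (138, 219) ⊆ (3). Therefore (138, 219) = (3), d = 3.

Final answer: (138, 219) = (3); d = 3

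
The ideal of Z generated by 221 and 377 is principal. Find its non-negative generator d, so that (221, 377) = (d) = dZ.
(221, 377) = (13); d = 13

In the PID Z, (a, b) is generated by gcd(a, b). Compute gcd(377, 221) with the extended Euclidean algorithm, tracking rows (r, s, t) with s·377 + t·221 = r:
  row A: (377, 1, 0)   [1·377 + 0·221 = 377]
  row B: (221, 0, 1)   [0·377 + 1·221 = 221]
  377 = 1·221 + 156   → row C = row A − 1·row B = (156, 1, −1)   [check: 1·377 − 1·221 = 156]
  221 = 1·156 + 65   → row D = row B − 1·row C = (65, −1, 2)   [check: −1·377 + 2·221 = 65]
  156 = 2·65 + 26   → row E = row C − 2·row D = (26, 3, −5)   [check: 3·377 − 5·221 = 26]
  65 = 2·26 + 13   → row F = row D − 2·row E = (13, −7, 12)   [check: −7·377 + 12·221 = 13]
  26 = 2·13 + 0   → remainder 0, stop. gcd = 13 (last nonzero row F).
So gcd(221, 377) = 13, with Bézout identity −7·377 + 12·221 = 13. Containment (⊇): the Bézout identity exhibits 13 as an element of (221, 377), giving (13) ⊆ (221, 377). Containment (⊆): since 13 | 221 and 13 | 377 (221 = 13·17, 377 = 13·29), every Z-linear combination of 221 and 377 is divisible by 13, so (221, 377) ⊆ (13). Therefore (221, 377) = (13), d = 13.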